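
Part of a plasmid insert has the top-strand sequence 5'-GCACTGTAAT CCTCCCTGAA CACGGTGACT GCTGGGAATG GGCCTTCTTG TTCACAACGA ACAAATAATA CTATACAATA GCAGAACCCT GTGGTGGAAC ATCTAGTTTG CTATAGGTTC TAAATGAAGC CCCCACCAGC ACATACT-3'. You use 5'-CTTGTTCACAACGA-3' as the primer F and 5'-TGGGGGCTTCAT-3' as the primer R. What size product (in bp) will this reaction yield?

89 bp

Forward primer CTTGTTCACAACGA is found on the top strand at positions 47–60.
Taking the reverse complement of TGGGGGCTTCAT gives ATGAAGCCCCCA, found at positions 124–135 on the template; the primer anneals here to the top strand with its 3' end pointing upstream.
Amplicon spans positions 47–135: 89 bp.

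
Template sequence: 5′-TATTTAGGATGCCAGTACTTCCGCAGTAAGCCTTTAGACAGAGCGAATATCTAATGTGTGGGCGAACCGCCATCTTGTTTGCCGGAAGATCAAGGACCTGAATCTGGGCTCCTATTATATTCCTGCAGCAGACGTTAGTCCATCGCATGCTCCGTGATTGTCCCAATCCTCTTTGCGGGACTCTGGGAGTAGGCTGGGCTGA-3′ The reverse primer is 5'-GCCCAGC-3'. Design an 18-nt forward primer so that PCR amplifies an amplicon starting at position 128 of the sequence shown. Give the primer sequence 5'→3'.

The reverse primer's reverse complement GCTGGGC matches the template at positions 193–199; the product starts at position 128.
The forward primer is identical to the top strand over positions 128–145: GCAGACGTTAGTCCATCG.

5'-GCAGACGTTAGTCCATCG-3'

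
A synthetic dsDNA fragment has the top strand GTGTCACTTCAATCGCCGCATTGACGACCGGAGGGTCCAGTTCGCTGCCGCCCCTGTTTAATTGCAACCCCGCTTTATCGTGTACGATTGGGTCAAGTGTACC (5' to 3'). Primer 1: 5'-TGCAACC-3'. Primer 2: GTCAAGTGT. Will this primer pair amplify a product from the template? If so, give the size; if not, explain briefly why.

No product — both primers anneal to the same strand and extend in the same direction.

Primer 1 (TGCAACC) matches the top strand at positions 63–69 (3' end points downstream).
Primer 2 (GTCAAGTGT) also matches the top strand directly, at positions 92–100 — its reverse complement ACACTTGAC is not present.
Both primers anneal to the bottom strand with 3' ends pointing the same way, so neither can prime synthesis back toward the other.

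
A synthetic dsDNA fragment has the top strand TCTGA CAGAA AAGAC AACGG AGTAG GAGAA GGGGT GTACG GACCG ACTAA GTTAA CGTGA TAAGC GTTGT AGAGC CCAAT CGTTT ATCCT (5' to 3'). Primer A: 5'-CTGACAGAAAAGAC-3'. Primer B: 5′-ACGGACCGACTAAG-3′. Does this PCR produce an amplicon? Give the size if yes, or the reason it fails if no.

Primer A (CTGACAGAAAAGAC) matches the top strand at positions 2–15 (3' end points downstream).
Primer B (ACGGACCGACTAAG) also matches the top strand directly, at positions 38–51 — its reverse complement CTTAGTCGGTCCGT is not present.
Both primers anneal to the bottom strand with 3' ends pointing the same way, so neither can prime synthesis back toward the other.

No product — both primers anneal to the same strand and extend in the same direction.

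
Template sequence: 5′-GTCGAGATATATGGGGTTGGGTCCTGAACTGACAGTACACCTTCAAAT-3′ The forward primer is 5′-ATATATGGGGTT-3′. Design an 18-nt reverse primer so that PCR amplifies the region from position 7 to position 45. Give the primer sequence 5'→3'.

The product's 3' end on the top strand is position 45.
The reverse primer anneals to the top strand over positions 28–45, i.e. to ACTGACAGTACACCTTCA.
Its sequence written 5'→3' is the reverse complement: TGAAGGTGTACTGTCAGT.

5'-TGAAGGTGTACTGTCAGT-3'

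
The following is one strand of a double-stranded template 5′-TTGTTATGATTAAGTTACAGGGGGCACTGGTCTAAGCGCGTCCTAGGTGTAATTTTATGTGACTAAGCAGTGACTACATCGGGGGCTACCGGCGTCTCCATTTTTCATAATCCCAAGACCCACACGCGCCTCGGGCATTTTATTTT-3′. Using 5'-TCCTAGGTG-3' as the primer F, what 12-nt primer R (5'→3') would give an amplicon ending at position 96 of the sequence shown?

The forward primer binds at positions 41–49; the product's 3' end on the top strand is position 96.
The reverse primer anneals to the top strand over positions 85–96, i.e. to GCTACCGGCGTC.
Its sequence written 5'→3' is the reverse complement: GACGCCGGTAGC.

5'-GACGCCGGTAGC-3'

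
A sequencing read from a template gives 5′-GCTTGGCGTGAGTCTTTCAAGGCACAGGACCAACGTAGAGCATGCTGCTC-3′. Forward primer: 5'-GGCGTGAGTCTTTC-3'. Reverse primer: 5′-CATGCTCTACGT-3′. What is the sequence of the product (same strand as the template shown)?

Scanning the template, GGCGTGAGTCTTTC occurs at positions 5–18; this primer anneals to the bottom strand there with its 3' end pointing downstream.
Taking the reverse complement of CATGCTCTACGT gives ACGTAGAGCATG, found at positions 33–44 on the template; the primer anneals here to the top strand with its 3' end pointing upstream.
The product is the template from position 5 through 44 (40 bp).

5'-GGCGTGAGTCTTTCAAGGCACAGGACCAACGTAGAGCATG-3'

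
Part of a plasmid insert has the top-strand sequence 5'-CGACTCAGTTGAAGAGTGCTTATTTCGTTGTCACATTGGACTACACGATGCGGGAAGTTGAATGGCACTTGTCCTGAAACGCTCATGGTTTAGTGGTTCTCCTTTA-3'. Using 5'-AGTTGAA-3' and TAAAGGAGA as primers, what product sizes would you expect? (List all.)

100 bp, 51 bp

The forward primer AGTTGAA matches the top strand at positions 7–13, 56–62.
The reverse primer's reverse complement is TCTCCTTTA, matching at positions 98–106.
Each forward site pairs with the reverse site to give a product ending at position 106: sizes 100, 51 bp.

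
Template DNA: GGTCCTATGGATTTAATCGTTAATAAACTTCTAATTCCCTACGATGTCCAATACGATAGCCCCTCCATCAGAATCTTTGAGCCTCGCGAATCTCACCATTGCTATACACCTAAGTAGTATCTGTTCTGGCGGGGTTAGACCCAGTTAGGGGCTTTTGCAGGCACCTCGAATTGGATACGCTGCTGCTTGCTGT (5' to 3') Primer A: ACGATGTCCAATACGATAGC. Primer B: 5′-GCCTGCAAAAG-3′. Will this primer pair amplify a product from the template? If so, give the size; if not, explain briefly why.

Primer A (ACGATGTCCAATACGATAGC) matches the top strand at positions 41–60; it acts as a forward primer.
Primer B's reverse complement is CTTTTGCAGGC, matching the top strand at positions 152–162; it acts as a reverse primer.
The 3' ends face each other across positions 41–162, giving a 122 bp product.

Yes — a 122 bp product.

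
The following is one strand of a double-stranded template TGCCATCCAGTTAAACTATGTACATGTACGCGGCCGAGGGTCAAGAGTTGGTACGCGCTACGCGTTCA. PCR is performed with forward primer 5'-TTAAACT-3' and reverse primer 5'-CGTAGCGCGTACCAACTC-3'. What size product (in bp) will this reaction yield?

Forward primer TTAAACT is found on the top strand at positions 11–17.
The reverse primer's reverse complement is GAGTTGGTACGCGCTACG, which matches the template at positions 45–62.
Amplicon spans positions 11–62: 52 bp.

52 bp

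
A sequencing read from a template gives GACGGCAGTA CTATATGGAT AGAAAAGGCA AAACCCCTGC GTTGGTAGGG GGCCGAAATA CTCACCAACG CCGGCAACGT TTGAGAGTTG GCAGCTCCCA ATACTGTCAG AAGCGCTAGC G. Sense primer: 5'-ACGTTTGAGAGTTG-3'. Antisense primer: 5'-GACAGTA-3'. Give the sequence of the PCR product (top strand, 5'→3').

5'-ACGTTTGAGAGTTGGCAGCTCCCAATACTGTC-3'

Scanning the template, ACGTTTGAGAGTTG occurs at positions 77–90; this primer anneals to the bottom strand there with its 3' end pointing downstream.
The reverse primer's reverse complement is TACTGTC, which matches the template at positions 102–108.
The product is the template from position 77 through 108 (32 bp).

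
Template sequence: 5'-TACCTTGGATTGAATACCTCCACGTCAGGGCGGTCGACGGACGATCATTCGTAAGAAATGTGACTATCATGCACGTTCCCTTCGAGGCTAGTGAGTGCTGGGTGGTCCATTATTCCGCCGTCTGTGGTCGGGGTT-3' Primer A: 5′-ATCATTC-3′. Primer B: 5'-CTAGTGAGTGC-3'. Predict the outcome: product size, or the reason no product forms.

Primer A (ATCATTC) matches the top strand at positions 44–50 (3' end points downstream).
Primer B (CTAGTGAGTGC) also matches the top strand directly, at positions 88–98 — its reverse complement GCACTCACTAG is not present.
Both primers anneal to the bottom strand with 3' ends pointing the same way, so neither can prime synthesis back toward the other.

No product — both primers anneal to the same strand and extend in the same direction.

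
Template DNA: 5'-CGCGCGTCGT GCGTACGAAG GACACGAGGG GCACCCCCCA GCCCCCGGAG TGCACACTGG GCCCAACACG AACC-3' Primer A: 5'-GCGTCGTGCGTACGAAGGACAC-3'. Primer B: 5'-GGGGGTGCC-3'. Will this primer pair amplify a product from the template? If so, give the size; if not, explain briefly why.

Primer A (GCGTCGTGCGTACGAAGGACAC) matches the top strand at positions 4–25; it acts as a forward primer.
Primer B's reverse complement is GGCACCCCC, matching the top strand at positions 30–38; it acts as a reverse primer.
The 3' ends face each other across positions 4–38, giving a 35 bp product.

Yes — a 35 bp product.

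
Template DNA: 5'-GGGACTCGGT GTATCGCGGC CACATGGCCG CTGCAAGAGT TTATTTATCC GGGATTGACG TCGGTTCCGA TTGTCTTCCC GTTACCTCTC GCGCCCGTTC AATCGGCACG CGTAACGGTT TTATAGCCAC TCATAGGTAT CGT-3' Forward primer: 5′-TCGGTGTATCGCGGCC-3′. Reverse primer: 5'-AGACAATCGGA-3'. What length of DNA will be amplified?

Scanning the template, TCGGTGTATCGCGGCC occurs at positions 6–21; this primer anneals to the bottom strand there with its 3' end pointing downstream.
The reverse primer's reverse complement is TCCGATTGTCT, which matches the template at positions 66–76.
Amplicon spans positions 6–76: 71 bp.

71 bp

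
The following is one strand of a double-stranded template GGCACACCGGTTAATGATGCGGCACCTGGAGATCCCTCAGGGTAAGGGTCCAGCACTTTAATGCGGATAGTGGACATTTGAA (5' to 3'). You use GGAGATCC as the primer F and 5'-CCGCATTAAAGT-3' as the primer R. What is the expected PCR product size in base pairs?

The forward primer matches the template at positions 28–35.
The reverse primer's reverse complement is ACTTTAATGCGG, which matches the template at positions 55–66.
The product runs from position 28 to position 66, so its length is 66 − 28 + 1 = 39 bp.

39 bp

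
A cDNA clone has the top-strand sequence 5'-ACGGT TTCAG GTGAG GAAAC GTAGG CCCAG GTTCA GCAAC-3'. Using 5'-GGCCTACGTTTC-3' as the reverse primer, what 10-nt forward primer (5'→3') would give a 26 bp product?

The reverse primer's reverse complement GAAACGTAGGCC matches the template at positions 16–27, so the product ends at position 27.
A 26 bp product then starts at position 27 − 26 + 1 = 2.
The forward primer is identical to the top strand there: CGGTTTCAGG.

5'-CGGTTTCAGG-3'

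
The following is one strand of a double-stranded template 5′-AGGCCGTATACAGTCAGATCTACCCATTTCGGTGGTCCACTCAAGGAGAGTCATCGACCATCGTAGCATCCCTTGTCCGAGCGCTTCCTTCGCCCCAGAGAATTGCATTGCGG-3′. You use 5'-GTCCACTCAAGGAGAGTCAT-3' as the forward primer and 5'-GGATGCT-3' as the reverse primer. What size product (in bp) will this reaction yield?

37 bp

The forward primer matches the template at positions 35–54.
The reverse primer's reverse complement is AGCATCC, which matches the template at positions 65–71.
Product length = (reverse-primer end) − (forward-primer start) + 1 = 71 − 35 + 1 = 37 bp.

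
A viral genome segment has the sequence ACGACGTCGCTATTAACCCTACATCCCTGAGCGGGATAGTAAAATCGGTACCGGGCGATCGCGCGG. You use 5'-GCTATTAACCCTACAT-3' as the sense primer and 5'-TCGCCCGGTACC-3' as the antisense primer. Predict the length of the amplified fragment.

50 bp

The forward primer matches the template at positions 9–24.
The reverse primer's reverse complement is GGTACCGGGCGA, which matches the template at positions 47–58.
Product length = (reverse-primer end) − (forward-primer start) + 1 = 58 − 9 + 1 = 50 bp.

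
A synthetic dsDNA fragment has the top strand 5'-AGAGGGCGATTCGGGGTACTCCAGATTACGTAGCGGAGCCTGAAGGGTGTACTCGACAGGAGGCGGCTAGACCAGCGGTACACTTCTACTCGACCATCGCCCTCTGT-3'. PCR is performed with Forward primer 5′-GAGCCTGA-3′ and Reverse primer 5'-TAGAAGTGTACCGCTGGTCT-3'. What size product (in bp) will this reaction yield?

53 bp

Scanning the template, GAGCCTGA occurs at positions 36–43; this primer anneals to the bottom strand there with its 3' end pointing downstream.
Reverse complement of the reverse primer: AGACCAGCGGTACACTTCTA. This occurs on the top strand at positions 69–88.
The product runs from position 36 to position 88, so its length is 88 − 36 + 1 = 53 bp.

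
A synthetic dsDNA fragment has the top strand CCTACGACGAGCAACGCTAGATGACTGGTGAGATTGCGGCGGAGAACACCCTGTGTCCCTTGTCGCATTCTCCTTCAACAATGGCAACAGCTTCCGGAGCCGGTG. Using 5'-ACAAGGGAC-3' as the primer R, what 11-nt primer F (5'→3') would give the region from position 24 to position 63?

5'-ACTGGTGAGAT-3'

The reverse primer's reverse complement GTCCCTTGT matches the template at positions 55–63; the product starts at position 24.
The forward primer is identical to the top strand over positions 24–34: ACTGGTGAGAT.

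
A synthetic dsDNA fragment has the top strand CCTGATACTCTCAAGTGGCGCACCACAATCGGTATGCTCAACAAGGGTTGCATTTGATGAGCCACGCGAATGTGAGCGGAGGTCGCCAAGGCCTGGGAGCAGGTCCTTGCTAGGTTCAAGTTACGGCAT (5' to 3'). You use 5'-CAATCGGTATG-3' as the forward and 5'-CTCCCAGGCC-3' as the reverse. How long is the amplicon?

74 bp

The forward primer matches the template at positions 26–36.
Reverse complement of the reverse primer: GGCCTGGGAG. This occurs on the top strand at positions 90–99.
The product runs from position 26 to position 99, so its length is 99 − 26 + 1 = 74 bp.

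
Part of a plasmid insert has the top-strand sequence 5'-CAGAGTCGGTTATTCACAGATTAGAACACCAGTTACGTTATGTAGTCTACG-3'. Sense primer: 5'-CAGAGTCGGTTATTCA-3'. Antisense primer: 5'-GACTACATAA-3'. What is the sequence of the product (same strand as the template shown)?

The forward primer matches the template at positions 1–16.
The reverse primer's reverse complement is TTATGTAGTC, which matches the template at positions 38–47.
The product is the template from position 1 through 47 (47 bp).

5'-CAGAGTCGGTTATTCACAGATTAGAACACCAGTTACGTTATGTAGTC-3'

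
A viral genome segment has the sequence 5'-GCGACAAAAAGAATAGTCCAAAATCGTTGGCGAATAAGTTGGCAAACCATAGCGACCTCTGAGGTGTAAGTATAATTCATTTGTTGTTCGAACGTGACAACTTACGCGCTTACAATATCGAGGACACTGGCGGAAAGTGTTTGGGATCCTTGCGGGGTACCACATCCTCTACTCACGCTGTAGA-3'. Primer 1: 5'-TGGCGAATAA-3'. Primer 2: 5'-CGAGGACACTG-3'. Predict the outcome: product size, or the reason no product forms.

Primer 1 (TGGCGAATAA) matches the top strand at positions 28–37 (3' end points downstream).
Primer 2 (CGAGGACACTG) also matches the top strand directly, at positions 119–129 — its reverse complement CAGTGTCCTCG is not present.
Both primers anneal to the bottom strand with 3' ends pointing the same way, so neither can prime synthesis back toward the other.

No product — both primers anneal to the same strand and extend in the same direction.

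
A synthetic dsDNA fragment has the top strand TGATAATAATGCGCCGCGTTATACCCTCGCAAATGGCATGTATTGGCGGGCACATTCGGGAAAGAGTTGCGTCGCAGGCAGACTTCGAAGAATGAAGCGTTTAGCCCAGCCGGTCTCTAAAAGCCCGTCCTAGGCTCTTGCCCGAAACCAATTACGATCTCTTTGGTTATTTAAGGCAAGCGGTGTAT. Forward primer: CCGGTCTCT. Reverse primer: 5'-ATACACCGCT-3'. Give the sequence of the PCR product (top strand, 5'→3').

5'-CCGGTCTCTAAAAGCCCGTCCTAGGCTCTTGCCCGAAACCAATTACGATCTCTTTGGTTATTTAAGGCAAGCGGTGTAT-3'

Scanning the template, CCGGTCTCT occurs at positions 110–118; this primer anneals to the bottom strand there with its 3' end pointing downstream.
Reverse complement of the reverse primer: AGCGGTGTAT. This occurs on the top strand at positions 179–188.
The product is the template from position 110 through 188 (79 bp).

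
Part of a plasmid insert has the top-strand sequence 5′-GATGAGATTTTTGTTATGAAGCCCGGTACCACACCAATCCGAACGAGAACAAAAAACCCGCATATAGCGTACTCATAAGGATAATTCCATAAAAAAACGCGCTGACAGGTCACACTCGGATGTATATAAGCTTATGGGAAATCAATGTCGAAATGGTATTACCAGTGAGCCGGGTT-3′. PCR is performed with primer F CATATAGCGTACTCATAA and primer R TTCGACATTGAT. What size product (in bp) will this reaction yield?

92 bp

Scanning the template, CATATAGCGTACTCATAA occurs at positions 61–78; this primer anneals to the bottom strand there with its 3' end pointing downstream.
The reverse primer's reverse complement is ATCAATGTCGAA, which matches the template at positions 141–152.
Amplicon spans positions 61–152: 92 bp.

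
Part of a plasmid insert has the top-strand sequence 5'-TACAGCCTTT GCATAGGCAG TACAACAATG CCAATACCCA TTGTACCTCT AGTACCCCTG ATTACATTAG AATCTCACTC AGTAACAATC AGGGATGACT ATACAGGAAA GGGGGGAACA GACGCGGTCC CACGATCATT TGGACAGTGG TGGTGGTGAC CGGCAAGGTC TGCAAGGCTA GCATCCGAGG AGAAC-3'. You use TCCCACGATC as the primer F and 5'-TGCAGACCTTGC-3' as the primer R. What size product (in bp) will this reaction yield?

Scanning the template, TCCCACGATC occurs at positions 128–137; this primer anneals to the bottom strand there with its 3' end pointing downstream.
Reverse complement of the reverse primer: GCAAGGTCTGCA. This occurs on the top strand at positions 163–174.
The product runs from position 128 to position 174, so its length is 174 − 128 + 1 = 47 bp.

47 bp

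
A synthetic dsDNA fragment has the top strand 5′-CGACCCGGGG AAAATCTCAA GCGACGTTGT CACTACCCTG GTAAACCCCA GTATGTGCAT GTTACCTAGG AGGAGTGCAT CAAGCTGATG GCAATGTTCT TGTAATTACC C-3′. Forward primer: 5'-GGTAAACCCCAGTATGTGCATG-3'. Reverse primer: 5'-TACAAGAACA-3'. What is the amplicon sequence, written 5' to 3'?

5'-GGTAAACCCCAGTATGTGCATGTTACCTAGGAGGAGTGCATCAAGCTGATGGCAATGTTCTTGTA-3'

The forward primer matches the template at positions 40–61.
Taking the reverse complement of TACAAGAACA gives TGTTCTTGTA, found at positions 95–104 on the template; the primer anneals here to the top strand with its 3' end pointing upstream.
The product is the template from position 40 through 104 (65 bp).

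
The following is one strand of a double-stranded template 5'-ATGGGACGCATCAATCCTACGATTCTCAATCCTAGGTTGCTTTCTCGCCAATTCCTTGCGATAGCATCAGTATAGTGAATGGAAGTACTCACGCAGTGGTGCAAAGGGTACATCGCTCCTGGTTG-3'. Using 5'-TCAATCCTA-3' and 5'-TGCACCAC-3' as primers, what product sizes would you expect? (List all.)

93 bp, 78 bp

The forward primer TCAATCCTA matches the top strand at positions 11–19, 26–34.
The reverse primer's reverse complement is GTGGTGCA, matching at positions 96–103.
Each forward site pairs with the reverse site to give a product ending at position 103: sizes 93, 78 bp.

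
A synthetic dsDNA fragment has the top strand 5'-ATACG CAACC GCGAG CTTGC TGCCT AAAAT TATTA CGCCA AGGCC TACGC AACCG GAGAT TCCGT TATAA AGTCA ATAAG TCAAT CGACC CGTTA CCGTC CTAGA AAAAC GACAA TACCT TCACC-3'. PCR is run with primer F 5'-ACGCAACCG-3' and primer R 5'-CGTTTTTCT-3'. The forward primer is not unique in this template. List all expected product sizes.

The forward primer ACGCAACCG matches the top strand at positions 3–11, 47–55.
The reverse primer's reverse complement is AGAAAAACG, matching at positions 103–111.
Each forward site pairs with the reverse site to give a product ending at position 111: sizes 109, 65 bp.

109 bp, 65 bp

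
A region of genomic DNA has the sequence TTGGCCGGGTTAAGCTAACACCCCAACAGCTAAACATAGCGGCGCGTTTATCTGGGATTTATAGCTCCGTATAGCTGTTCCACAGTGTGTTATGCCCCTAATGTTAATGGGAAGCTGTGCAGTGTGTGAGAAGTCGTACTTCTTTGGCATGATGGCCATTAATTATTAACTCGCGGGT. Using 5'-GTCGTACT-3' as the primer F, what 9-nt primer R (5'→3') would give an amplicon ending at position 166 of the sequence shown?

The forward primer binds at positions 133–140; the product's 3' end on the top strand is position 166.
The reverse primer anneals to the top strand over positions 158–166, i.e. to ATTAATTAT.
Its sequence written 5'→3' is the reverse complement: ATAATTAAT.

5'-ATAATTAAT-3'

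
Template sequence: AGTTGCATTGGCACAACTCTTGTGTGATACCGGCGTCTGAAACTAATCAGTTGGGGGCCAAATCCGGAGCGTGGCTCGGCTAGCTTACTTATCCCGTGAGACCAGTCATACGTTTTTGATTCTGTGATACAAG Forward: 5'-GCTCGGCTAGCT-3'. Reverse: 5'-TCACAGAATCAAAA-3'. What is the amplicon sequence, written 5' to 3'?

Scanning the template, GCTCGGCTAGCT occurs at positions 74–85; this primer anneals to the bottom strand there with its 3' end pointing downstream.
Taking the reverse complement of TCACAGAATCAAAA gives TTTTGATTCTGTGA, found at positions 114–127 on the template; the primer anneals here to the top strand with its 3' end pointing upstream.
The product is the template from position 74 through 127 (54 bp).

5'-GCTCGGCTAGCTTACTTATCCCGTGAGACCAGTCATACGTTTTTGATTCTGTGA-3'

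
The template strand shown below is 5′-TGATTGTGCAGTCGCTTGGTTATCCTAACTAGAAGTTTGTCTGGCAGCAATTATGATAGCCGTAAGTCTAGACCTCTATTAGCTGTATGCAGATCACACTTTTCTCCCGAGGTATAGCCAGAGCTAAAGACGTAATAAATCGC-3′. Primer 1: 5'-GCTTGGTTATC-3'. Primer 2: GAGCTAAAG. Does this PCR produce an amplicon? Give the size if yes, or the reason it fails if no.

Primer 1 (GCTTGGTTATC) matches the top strand at positions 14–24 (3' end points downstream).
Primer 2 (GAGCTAAAG) also matches the top strand directly, at positions 121–129 — its reverse complement CTTTAGCTC is not present.
Both primers anneal to the bottom strand with 3' ends pointing the same way, so neither can prime synthesis back toward the other.

No product — both primers anneal to the same strand and extend in the same direction.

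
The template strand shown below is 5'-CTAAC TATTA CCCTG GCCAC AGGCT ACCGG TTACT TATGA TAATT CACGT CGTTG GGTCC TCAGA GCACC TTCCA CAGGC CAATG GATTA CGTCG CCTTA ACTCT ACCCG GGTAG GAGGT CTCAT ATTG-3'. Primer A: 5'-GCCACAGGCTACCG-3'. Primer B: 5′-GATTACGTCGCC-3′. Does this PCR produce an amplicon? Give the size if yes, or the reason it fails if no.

Primer A (GCCACAGGCTACCG) matches the top strand at positions 16–29 (3' end points downstream).
Primer B (GATTACGTCGCC) also matches the top strand directly, at positions 86–97 — its reverse complement GGCGACGTAATC is not present.
Both primers anneal to the bottom strand with 3' ends pointing the same way, so neither can prime synthesis back toward the other.

No product — both primers anneal to the same strand and extend in the same direction.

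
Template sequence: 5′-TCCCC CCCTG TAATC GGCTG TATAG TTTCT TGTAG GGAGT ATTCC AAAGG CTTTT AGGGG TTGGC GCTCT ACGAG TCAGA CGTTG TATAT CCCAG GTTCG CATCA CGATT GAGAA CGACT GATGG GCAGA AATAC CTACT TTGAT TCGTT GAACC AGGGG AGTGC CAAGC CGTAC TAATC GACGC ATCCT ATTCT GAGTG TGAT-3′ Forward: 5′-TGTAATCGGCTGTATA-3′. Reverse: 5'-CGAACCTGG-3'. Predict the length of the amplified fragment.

92 bp

Scanning the template, TGTAATCGGCTGTATA occurs at positions 9–24; this primer anneals to the bottom strand there with its 3' end pointing downstream.
The reverse primer's reverse complement is CCAGGTTCG, which matches the template at positions 92–100.
Amplicon spans positions 9–100: 92 bp.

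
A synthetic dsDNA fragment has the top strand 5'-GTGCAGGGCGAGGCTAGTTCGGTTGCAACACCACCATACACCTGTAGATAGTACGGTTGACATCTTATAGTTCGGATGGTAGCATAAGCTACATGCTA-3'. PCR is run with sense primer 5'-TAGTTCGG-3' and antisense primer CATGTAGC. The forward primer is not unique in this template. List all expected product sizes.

The forward primer TAGTTCGG matches the top strand at positions 15–22, 68–75.
The reverse primer's reverse complement is GCTACATG, matching at positions 88–95.
Each forward site pairs with the reverse site to give a product ending at position 95: sizes 81, 28 bp.

81 bp, 28 bp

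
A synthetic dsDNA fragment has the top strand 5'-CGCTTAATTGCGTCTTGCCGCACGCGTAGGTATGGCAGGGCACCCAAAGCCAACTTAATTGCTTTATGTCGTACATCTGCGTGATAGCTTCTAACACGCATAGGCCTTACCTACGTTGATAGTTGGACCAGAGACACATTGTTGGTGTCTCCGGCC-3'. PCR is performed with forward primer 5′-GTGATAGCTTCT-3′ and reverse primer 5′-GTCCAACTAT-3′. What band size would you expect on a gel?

Scanning the template, GTGATAGCTTCT occurs at positions 81–92; this primer anneals to the bottom strand there with its 3' end pointing downstream.
Taking the reverse complement of GTCCAACTAT gives ATAGTTGGAC, found at positions 119–128 on the template; the primer anneals here to the top strand with its 3' end pointing upstream.
Product length = (reverse-primer end) − (forward-primer start) + 1 = 128 − 81 + 1 = 48 bp.

48 bp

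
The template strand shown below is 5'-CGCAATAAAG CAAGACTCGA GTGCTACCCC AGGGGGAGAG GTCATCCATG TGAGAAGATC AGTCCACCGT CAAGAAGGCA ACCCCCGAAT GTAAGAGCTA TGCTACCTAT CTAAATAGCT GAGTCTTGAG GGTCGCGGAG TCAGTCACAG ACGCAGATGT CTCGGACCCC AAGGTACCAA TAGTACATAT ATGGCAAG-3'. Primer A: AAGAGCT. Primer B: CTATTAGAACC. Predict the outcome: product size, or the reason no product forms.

No product — primer B has no binding site in the template.

Primer B (CTATTAGAACC) does not match the top strand, and its reverse complement GGTTCTAATAG does not match either.
With no annealing site for primer B, no amplification occurs.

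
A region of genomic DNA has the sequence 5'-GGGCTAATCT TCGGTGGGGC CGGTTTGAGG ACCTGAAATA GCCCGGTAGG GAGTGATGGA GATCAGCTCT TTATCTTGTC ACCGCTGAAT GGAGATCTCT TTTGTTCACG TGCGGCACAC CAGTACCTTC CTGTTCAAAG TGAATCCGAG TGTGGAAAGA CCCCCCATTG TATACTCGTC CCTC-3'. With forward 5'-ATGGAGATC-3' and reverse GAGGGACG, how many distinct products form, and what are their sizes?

Two products: 129 bp, 96 bp

The forward primer ATGGAGATC matches the top strand at positions 56–64, 89–97.
The reverse primer's reverse complement is CGTCCCTC, matching at positions 177–184.
Each forward site pairs with the reverse site to give a product ending at position 184: sizes 129, 96 bp.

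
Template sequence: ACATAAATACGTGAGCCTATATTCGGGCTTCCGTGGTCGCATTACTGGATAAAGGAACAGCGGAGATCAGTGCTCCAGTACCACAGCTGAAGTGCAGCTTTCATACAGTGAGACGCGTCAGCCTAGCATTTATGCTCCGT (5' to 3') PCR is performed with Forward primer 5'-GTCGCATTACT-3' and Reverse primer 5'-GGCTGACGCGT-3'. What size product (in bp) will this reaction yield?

Scanning the template, GTCGCATTACT occurs at positions 36–46; this primer anneals to the bottom strand there with its 3' end pointing downstream.
Reverse complement of the reverse primer: ACGCGTCAGCC. This occurs on the top strand at positions 113–123.
The product runs from position 36 to position 123, so its length is 123 − 36 + 1 = 88 bp.

88 bp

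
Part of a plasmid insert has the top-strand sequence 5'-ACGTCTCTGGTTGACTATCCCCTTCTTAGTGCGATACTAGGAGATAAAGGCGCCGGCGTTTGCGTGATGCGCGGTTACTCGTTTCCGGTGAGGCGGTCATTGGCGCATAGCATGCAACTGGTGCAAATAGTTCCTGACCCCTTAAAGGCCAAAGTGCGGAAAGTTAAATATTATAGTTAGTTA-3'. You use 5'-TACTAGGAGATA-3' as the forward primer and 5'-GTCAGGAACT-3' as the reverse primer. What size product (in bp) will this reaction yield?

104 bp

Forward primer TACTAGGAGATA is found on the top strand at positions 35–46.
The reverse primer's reverse complement is AGTTCCTGAC, which matches the template at positions 129–138.
Product length = (reverse-primer end) − (forward-primer start) + 1 = 138 − 35 + 1 = 104 bp.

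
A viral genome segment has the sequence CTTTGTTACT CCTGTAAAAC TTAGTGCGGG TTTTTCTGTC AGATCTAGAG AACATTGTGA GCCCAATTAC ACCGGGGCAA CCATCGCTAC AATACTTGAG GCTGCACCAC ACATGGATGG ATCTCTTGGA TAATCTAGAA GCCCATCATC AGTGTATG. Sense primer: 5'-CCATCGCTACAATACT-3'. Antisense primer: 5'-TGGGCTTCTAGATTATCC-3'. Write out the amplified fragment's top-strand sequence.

5'-CCATCGCTACAATACTTGAGGCTGCACCACACATGGATGGATCTCTTGGATAATCTAGAAGCCCA-3'

Scanning the template, CCATCGCTACAATACT occurs at positions 81–96; this primer anneals to the bottom strand there with its 3' end pointing downstream.
Taking the reverse complement of TGGGCTTCTAGATTATCC gives GGATAATCTAGAAGCCCA, found at positions 128–145 on the template; the primer anneals here to the top strand with its 3' end pointing upstream.
The product is the template from position 81 through 145 (65 bp).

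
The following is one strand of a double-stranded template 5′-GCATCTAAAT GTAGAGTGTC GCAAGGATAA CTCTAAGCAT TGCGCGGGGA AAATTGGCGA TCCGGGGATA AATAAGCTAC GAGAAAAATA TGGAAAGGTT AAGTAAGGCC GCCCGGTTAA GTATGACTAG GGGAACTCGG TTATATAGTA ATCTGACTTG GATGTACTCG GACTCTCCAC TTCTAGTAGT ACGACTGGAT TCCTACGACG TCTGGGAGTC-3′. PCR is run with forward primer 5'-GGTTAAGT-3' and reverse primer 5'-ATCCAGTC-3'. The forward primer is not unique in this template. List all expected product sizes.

The forward primer GGTTAAGT matches the top strand at positions 97–104, 115–122.
The reverse primer's reverse complement is GACTGGAT, matching at positions 193–200.
Each forward site pairs with the reverse site to give a product ending at position 200: sizes 104, 86 bp.

104 bp, 86 bp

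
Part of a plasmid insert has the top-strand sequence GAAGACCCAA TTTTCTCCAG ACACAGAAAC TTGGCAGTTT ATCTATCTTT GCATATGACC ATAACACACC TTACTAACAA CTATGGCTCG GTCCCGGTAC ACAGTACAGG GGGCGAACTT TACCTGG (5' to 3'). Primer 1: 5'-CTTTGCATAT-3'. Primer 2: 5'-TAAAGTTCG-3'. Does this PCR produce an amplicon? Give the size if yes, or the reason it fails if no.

Primer 1 (CTTTGCATAT) matches the top strand at positions 47–56; it acts as a forward primer.
Primer 2's reverse complement is CGAACTTTA, matching the top strand at positions 114–122; it acts as a reverse primer.
The 3' ends face each other across positions 47–122, giving a 76 bp product.

Yes — a 76 bp product.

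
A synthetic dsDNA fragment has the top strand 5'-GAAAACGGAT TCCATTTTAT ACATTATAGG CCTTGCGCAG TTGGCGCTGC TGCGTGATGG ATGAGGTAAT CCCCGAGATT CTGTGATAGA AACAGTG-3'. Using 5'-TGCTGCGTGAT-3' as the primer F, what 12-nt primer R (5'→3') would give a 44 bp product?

The forward primer binds at positions 48–58, so a 44 bp product ends at position 48 + 44 − 1 = 91.
The reverse primer anneals to the top strand over positions 80–91, i.e. to TCTGTGATAGAA.
Its sequence written 5'→3' is the reverse complement: TTCTATCACAGA.

5'-TTCTATCACAGA-3'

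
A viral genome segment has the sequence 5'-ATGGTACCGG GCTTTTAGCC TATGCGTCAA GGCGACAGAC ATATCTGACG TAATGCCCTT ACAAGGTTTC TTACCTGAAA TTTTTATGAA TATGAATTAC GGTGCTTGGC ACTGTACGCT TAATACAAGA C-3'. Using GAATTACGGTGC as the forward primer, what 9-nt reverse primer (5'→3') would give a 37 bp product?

5'-TCTTGTATT-3'

The forward primer binds at positions 94–105, so a 37 bp product ends at position 94 + 37 − 1 = 130.
The reverse primer anneals to the top strand over positions 122–130, i.e. to AATACAAGA.
Its sequence written 5'→3' is the reverse complement: TCTTGTATT.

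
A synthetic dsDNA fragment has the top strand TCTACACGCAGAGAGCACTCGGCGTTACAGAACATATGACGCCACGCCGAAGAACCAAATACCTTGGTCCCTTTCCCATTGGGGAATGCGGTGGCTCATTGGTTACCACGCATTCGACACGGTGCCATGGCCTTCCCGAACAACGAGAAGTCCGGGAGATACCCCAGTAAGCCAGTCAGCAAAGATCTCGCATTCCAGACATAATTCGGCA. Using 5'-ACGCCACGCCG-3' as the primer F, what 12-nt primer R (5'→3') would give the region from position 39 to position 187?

5'-GATCTTTGCTGA-3'

The product's 3' end on the top strand is position 187.
The reverse primer anneals to the top strand over positions 176–187, i.e. to TCAGCAAAGATC.
Its sequence written 5'→3' is the reverse complement: GATCTTTGCTGA.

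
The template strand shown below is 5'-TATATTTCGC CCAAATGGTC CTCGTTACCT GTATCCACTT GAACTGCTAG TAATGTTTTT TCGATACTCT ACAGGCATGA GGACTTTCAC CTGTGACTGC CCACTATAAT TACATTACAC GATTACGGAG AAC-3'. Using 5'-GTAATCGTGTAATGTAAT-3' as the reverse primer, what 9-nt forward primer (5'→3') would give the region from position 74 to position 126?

The reverse primer's reverse complement ATTACATTACACGATTAC matches the template at positions 109–126; the product starts at position 74.
The forward primer is identical to the top strand over positions 74–82: GGCATGAGG.

5'-GGCATGAGG-3'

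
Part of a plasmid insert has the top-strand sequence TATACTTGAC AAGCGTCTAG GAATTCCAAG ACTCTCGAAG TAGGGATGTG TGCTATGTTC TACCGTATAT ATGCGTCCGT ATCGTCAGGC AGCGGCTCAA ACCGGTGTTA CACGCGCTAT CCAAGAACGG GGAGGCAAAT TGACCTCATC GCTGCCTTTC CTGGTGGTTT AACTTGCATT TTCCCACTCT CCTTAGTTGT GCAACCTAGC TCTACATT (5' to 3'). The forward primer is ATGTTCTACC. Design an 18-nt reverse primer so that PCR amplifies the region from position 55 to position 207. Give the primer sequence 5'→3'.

The product's 3' end on the top strand is position 207.
The reverse primer anneals to the top strand over positions 190–207, i.e. to TCCTTAGTTGTGCAACCT.
Its sequence written 5'→3' is the reverse complement: AGGTTGCACAACTAAGGA.

5'-AGGTTGCACAACTAAGGA-3'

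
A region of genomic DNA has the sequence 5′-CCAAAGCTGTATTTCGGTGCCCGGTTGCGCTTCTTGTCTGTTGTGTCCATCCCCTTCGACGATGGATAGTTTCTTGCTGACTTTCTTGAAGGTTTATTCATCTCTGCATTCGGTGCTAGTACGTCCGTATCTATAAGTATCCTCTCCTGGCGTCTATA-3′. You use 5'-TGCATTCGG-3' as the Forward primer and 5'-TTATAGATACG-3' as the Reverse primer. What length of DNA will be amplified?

Forward primer TGCATTCGG is found on the top strand at positions 105–113.
Reverse complement of the reverse primer: CGTATCTATAA. This occurs on the top strand at positions 126–136.
The product runs from position 105 to position 136, so its length is 136 − 105 + 1 = 32 bp.

32 bp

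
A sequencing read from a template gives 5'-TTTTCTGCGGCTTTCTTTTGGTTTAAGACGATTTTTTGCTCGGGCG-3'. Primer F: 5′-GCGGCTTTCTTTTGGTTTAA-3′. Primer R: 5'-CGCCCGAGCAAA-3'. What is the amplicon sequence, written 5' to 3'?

Forward primer GCGGCTTTCTTTTGGTTTAA is found on the top strand at positions 7–26.
Taking the reverse complement of CGCCCGAGCAAA gives TTTGCTCGGGCG, found at positions 35–46 on the template; the primer anneals here to the top strand with its 3' end pointing upstream.
The product is the template from position 7 through 46 (40 bp).

5'-GCGGCTTTCTTTTGGTTTAAGACGATTTTTTGCTCGGGCG-3'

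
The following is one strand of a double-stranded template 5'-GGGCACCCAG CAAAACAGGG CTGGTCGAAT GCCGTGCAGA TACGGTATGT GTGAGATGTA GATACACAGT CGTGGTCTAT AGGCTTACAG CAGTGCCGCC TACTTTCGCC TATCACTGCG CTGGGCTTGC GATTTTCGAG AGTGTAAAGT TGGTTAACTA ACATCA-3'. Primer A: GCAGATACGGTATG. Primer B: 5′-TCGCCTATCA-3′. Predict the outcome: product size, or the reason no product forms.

Primer A (GCAGATACGGTATG) matches the top strand at positions 36–49 (3' end points downstream).
Primer B (TCGCCTATCA) also matches the top strand directly, at positions 106–115 — its reverse complement TGATAGGCGA is not present.
Both primers anneal to the bottom strand with 3' ends pointing the same way, so neither can prime synthesis back toward the other.

No product — both primers anneal to the same strand and extend in the same direction.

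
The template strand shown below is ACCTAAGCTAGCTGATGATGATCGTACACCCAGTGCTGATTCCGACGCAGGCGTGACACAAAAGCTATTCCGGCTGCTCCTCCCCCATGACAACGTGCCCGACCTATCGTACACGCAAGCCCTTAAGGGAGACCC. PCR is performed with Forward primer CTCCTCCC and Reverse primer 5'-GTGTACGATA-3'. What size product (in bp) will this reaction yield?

38 bp

Forward primer CTCCTCCC is found on the top strand at positions 77–84.
The reverse primer's reverse complement is TATCGTACAC, which matches the template at positions 105–114.
The product runs from position 77 to position 114, so its length is 114 − 77 + 1 = 38 bp.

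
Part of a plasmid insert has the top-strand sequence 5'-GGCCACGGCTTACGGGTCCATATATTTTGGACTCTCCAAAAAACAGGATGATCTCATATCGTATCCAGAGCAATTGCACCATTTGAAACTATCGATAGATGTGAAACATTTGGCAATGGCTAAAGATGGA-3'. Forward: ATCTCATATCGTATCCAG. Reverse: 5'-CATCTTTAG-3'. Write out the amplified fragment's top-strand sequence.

5'-ATCTCATATCGTATCCAGAGCAATTGCACCATTTGAAACTATCGATAGATGTGAAACATTTGGCAATGGCTAAAGATG-3'

The forward primer matches the template at positions 51–68.
The reverse primer's reverse complement is CTAAAGATG, which matches the template at positions 120–128.
The product is the template from position 51 through 128 (78 bp).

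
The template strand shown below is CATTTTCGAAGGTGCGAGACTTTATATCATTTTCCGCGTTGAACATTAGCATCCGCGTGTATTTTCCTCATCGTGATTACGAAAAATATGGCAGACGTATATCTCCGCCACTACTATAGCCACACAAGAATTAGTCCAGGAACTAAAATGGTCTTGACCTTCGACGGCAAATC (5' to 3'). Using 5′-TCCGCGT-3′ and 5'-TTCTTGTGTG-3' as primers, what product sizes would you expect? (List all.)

98 bp, 79 bp

The forward primer TCCGCGT matches the top strand at positions 33–39, 52–58.
The reverse primer's reverse complement is CACACAAGAA, matching at positions 121–130.
Each forward site pairs with the reverse site to give a product ending at position 130: sizes 98, 79 bp.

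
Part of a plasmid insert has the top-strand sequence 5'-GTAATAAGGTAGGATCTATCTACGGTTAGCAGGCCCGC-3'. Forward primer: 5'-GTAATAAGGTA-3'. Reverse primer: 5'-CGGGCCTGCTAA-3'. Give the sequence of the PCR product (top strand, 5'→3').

5'-GTAATAAGGTAGGATCTATCTACGGTTAGCAGGCCCG-3'

Forward primer GTAATAAGGTA is found on the top strand at positions 1–11.
Reverse complement of the reverse primer: TTAGCAGGCCCG. This occurs on the top strand at positions 26–37.
The product is the template from position 1 through 37 (37 bp).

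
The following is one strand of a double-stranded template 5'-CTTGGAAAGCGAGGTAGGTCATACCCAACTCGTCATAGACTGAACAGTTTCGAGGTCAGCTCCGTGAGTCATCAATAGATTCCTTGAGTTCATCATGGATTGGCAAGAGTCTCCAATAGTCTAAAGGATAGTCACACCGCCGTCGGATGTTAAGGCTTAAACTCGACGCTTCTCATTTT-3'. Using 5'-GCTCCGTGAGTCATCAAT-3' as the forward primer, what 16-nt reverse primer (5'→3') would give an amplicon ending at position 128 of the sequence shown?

The forward primer binds at positions 59–76; the product's 3' end on the top strand is position 128.
The reverse primer anneals to the top strand over positions 113–128, i.e. to CCAATAGTCTAAAGGA.
Its sequence written 5'→3' is the reverse complement: TCCTTTAGACTATTGG.

5'-TCCTTTAGACTATTGG-3'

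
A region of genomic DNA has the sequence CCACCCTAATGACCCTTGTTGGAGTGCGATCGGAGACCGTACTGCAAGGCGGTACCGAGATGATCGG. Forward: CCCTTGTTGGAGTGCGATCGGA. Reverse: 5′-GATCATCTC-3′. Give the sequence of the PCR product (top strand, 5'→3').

5'-CCCTTGTTGGAGTGCGATCGGAGACCGTACTGCAAGGCGGTACCGAGATGATC-3'

Forward primer CCCTTGTTGGAGTGCGATCGGA is found on the top strand at positions 13–34.
Taking the reverse complement of GATCATCTC gives GAGATGATC, found at positions 57–65 on the template; the primer anneals here to the top strand with its 3' end pointing upstream.
The product is the template from position 13 through 65 (53 bp).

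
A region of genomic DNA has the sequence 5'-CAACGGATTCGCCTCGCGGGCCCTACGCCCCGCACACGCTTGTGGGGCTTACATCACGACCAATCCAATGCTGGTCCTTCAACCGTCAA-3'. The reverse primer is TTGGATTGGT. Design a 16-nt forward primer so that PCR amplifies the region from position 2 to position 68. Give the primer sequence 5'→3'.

The reverse primer's reverse complement ACCAATCCAA matches the template at positions 59–68; the product starts at position 2.
The forward primer is identical to the top strand over positions 2–17: AACGGATTCGCCTCGC.

5'-AACGGATTCGCCTCGC-3'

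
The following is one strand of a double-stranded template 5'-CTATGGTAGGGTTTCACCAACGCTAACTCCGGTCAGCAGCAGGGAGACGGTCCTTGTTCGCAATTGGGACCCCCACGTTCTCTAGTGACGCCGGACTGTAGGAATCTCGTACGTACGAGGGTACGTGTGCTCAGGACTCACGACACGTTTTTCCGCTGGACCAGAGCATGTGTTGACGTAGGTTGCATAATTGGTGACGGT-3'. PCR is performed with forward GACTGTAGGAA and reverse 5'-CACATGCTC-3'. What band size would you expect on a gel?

79 bp

The forward primer matches the template at positions 94–104.
Taking the reverse complement of CACATGCTC gives GAGCATGTG, found at positions 164–172 on the template; the primer anneals here to the top strand with its 3' end pointing upstream.
Product length = (reverse-primer end) − (forward-primer start) + 1 = 172 − 94 + 1 = 79 bp.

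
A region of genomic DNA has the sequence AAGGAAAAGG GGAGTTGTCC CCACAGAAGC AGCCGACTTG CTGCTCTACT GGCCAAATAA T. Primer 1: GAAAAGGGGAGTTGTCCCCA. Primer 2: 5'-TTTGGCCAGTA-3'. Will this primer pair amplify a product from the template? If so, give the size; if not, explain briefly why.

Primer 1 (GAAAAGGGGAGTTGTCCCCA) matches the top strand at positions 4–23; it acts as a forward primer.
Primer 2's reverse complement is TACTGGCCAAA, matching the top strand at positions 47–57; it acts as a reverse primer.
The 3' ends face each other across positions 4–57, giving a 54 bp product.

Yes — a 54 bp product.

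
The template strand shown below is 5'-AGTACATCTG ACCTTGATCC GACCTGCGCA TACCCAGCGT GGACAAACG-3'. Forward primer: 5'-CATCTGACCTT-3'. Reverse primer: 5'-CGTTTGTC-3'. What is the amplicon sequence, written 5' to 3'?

5'-CATCTGACCTTGATCCGACCTGCGCATACCCAGCGTGGACAAACG-3'

The forward primer matches the template at positions 5–15.
The reverse primer's reverse complement is GACAAACG, which matches the template at positions 42–49.
The product is the template from position 5 through 49 (45 bp).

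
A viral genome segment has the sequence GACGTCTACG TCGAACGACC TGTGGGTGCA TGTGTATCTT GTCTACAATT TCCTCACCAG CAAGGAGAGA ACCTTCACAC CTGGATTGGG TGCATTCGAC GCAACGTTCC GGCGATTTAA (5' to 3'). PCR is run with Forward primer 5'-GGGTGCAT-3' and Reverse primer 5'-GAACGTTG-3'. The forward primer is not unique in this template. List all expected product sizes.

86 bp, 22 bp

The forward primer GGGTGCAT matches the top strand at positions 24–31, 88–95.
The reverse primer's reverse complement is CAACGTTC, matching at positions 102–109.
Each forward site pairs with the reverse site to give a product ending at position 109: sizes 86, 22 bp.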